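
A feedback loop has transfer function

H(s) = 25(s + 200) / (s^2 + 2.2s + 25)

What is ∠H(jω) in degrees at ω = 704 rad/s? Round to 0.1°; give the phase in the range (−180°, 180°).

At s = jω = j704:
zero (s+200): 200 + j704 → |·| = √(200²+704²) = √535616 ≈ 731.86, ∠ = arctan(704/200) ≈ 74.14°
quadratic: (j704)² + 2.2·j704 + 25 = -495591 + j1548.8 → |·| ≈ 4.9559e+05, ∠ ≈ 179.82°
∠H = 74.14° − 179.82° = -105.68°

-105.7°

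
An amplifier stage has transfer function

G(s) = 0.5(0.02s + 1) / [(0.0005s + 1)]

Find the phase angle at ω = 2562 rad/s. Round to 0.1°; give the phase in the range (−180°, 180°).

At ω = 2562 rad/s:
zero (1 + j2562·0.02) = 1 + j51.24 → |·| ≈ 51.25, ∠ ≈ 88.88°
pole (1 + j2562·0.0005) = 1 + j1.281 → |·| ≈ 1.6251, ∠ ≈ 52.02°
∠G = (88.88°) − (52.02°) = 36.86°

36.9°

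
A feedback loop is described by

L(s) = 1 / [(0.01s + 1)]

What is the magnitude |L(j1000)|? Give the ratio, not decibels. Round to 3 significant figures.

At ω = 1000 rad/s:
pole (1 + j1000·0.01) = 1 + j10 → |·| ≈ 10.05, ∠ ≈ 84.29°
|L| = 1 · 1 / (10.05) ≈ 0.099502

0.0995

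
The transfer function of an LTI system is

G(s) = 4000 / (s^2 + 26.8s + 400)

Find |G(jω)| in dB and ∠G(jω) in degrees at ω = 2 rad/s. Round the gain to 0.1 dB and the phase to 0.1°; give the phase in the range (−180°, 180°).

At s = jω = j2:
quadratic: (j2)² + 26.8·j2 + 400 = 396 + j53.6 → |·| ≈ 399.61, ∠ ≈ 7.71°
|G| = 4000 / 399.61 ≈ 10.01
Gain = 20 log₁₀(10.01) ≈ 20.01 dB
∠G = 0.00° − 7.71° = -7.71°

20.0 dB, -7.7°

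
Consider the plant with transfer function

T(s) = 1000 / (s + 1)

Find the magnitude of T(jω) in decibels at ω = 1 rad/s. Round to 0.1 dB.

57.0 dB

Substitute s = j1:
Numerator: 1000 = 1000 + j0
Denominator: (j1) + 1 = 1 + j1
|N| = √(1000² + 0²) ≈ 1000, ∠N ≈ 0.00°
|D| = √(1² + 1²) ≈ 1.4142, ∠D ≈ 45.00°
|T| = 1000 / 1.4142 ≈ 707.11
Gain = 20 log₁₀(707.11) ≈ 56.99 dB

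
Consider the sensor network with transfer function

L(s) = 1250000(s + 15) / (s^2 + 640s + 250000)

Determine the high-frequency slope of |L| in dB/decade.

-20 dB/decade

Each pole contributes −20 dB/decade at high frequency; each zero contributes +20 dB/decade.
Net: 1 zero(s) − 2 pole(s) → -20 dB/decade.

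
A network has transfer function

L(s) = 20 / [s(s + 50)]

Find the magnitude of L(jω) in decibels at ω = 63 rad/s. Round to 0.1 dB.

-48.1 dB

At s = jω = j63:
pole (s+50): 50 + j63 → |·| = √(50²+63²) = √6469 ≈ 80.43, ∠ = arctan(63/50) ≈ 51.56°
pole at origin: |s| = 63, ∠ = 90.00° (in denominator)
|L| = 20 / 5067.1 ≈ 0.003947
Gain = 20 log₁₀(0.003947) ≈ -48.07 dB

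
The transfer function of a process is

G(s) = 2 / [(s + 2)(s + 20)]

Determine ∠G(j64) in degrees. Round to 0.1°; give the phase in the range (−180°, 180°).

-160.9°

At s = jω = j64:
pole (s+2): 2 + j64 → |·| = √(2²+64²) = √4100 ≈ 64.031, ∠ = arctan(64/2) ≈ 88.21°
pole (s+20): 20 + j64 → |·| = √(20²+64²) = √4496 ≈ 67.052, ∠ = arctan(64/20) ≈ 72.65°
∠G = 0.00° − 160.86° = -160.86°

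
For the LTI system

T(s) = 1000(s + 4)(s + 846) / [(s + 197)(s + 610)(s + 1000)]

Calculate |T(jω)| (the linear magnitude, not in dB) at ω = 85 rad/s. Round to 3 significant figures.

0.546

At s = jω = j85:
zero (s+4): 4 + j85 → |·| = √(4²+85²) = √7241 ≈ 85.094, ∠ = arctan(85/4) ≈ 87.31°
zero (s+846): 846 + j85 → |·| = √(846²+85²) = √722941 ≈ 850.26, ∠ = arctan(85/846) ≈ 5.74°
pole (s+197): 197 + j85 → |·| = √(197²+85²) = √46034 ≈ 214.56, ∠ = arctan(85/197) ≈ 23.34°
pole (s+610): 610 + j85 → |·| = √(610²+85²) = √379325 ≈ 615.89, ∠ = arctan(85/610) ≈ 7.93°
pole (s+1000): 1000 + j85 → |·| = √(1000²+85²) = √1007225 ≈ 1003.6, ∠ = arctan(85/1000) ≈ 4.86°
|T| = 1000 · 72352 / 1.3262e+08 ≈ 0.54556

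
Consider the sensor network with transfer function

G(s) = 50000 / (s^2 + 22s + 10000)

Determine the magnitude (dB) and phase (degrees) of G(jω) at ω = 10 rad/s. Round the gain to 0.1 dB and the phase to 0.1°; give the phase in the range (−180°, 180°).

14.1 dB, -1.3°

At s = jω = j10:
quadratic: (j10)² + 22·j10 + 10000 = 9900 + j220 → |·| ≈ 9902.4, ∠ ≈ 1.27°
|G| = 50000 / 9902.4 ≈ 5.0493
Gain = 20 log₁₀(5.0493) ≈ 14.06 dB
∠G = 0.00° − 1.27° = -1.27°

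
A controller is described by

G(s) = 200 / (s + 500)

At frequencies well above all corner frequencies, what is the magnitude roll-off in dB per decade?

Each pole contributes −20 dB/decade at high frequency; each zero contributes +20 dB/decade.
Net: 0 zero(s) − 1 pole(s) → -20 dB/decade.

-20 dB/decade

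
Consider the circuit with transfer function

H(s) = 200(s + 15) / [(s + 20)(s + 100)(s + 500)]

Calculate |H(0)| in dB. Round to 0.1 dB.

-50.5 dB

H(0) = 200·15 / (20·100·500) = 0.003
20 log₁₀(0.003) ≈ -50.46 dB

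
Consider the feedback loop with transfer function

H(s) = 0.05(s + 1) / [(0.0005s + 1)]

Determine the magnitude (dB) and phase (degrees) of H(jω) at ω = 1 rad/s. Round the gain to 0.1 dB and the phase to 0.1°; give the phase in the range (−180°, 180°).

At ω = 1 rad/s:
zero (1 + j1·1) = 1 + j1 → |·| ≈ 1.4142, ∠ ≈ 45.00°
pole (1 + j1·0.0005) = 1 + j0.0005 → |·| ≈ 1, ∠ ≈ 0.03°
|H| = 0.05 · 1.4142 / (1) ≈ 0.07071
Gain = 20 log₁₀(0.07071) ≈ -23.01 dB
∠H = (45.00°) − (0.03°) = 44.97°

-23.0 dB, 45.0°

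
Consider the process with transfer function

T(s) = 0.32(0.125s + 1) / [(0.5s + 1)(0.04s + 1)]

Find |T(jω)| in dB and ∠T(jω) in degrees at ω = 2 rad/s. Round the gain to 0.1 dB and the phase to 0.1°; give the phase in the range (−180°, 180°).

-12.7 dB, -35.5°

At ω = 2 rad/s:
zero (1 + j2·0.125) = 1 + j0.25 → |·| ≈ 1.0308, ∠ ≈ 14.04°
pole (1 + j2·0.5) = 1 + j1 → |·| ≈ 1.4142, ∠ ≈ 45.00°
pole (1 + j2·0.04) = 1 + j0.08 → |·| ≈ 1.0032, ∠ ≈ 4.57°
|T| = 0.32 · 1.0308 / (1.4142 · 1.0032) ≈ 0.2325
Gain = 20 log₁₀(0.2325) ≈ -12.67 dB
∠T = (14.04°) − (45.00° + 4.57°) = -35.53°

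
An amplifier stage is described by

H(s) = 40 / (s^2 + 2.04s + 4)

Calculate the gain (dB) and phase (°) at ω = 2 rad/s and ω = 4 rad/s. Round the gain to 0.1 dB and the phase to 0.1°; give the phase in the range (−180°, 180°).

At s = jω = j2:
quadratic: (j2)² + 2.04·j2 + 4 = 0 + j4.08 → |·| ≈ 4.08, ∠ ≈ 90.00°
|H| = 40 / 4.08 ≈ 9.8039
Gain = 20 log₁₀(9.8039) ≈ 19.83 dB
∠H = 0.00° − 90.00° = -90.00°

At s = jω = j4:
quadratic: (j4)² + 2.04·j4 + 4 = -12 + j8.16 → |·| ≈ 14.512, ∠ ≈ 145.78°
|H| = 40 / 14.512 ≈ 2.7563
Gain = 20 log₁₀(2.7563) ≈ 8.81 dB
∠H = 0.00° − 145.78° = -145.78°

ω = 2: 19.8 dB, -90.0°; ω = 4: 8.8 dB, -145.8°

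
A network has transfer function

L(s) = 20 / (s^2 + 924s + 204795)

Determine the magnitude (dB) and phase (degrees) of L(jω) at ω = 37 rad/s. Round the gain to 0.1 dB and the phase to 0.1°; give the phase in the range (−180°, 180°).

Substitute s = j37:
Numerator: 20 = 20 + j0
Denominator: (j37)^2 + 924(j37) + 204795 = 203426 + j34188
|N| = √(20² + 0²) ≈ 20, ∠N ≈ 0.00°
|D| = √(203426² + 34188²) ≈ 2.0628e+05, ∠D ≈ 9.54°
|L| = 20 / 2.0628e+05 ≈ 9.6956e-05
Gain = 20 log₁₀(9.6956e-05) ≈ -80.27 dB
∠L = 0.00° − 9.54° = -9.54°

-80.3 dB, -9.5°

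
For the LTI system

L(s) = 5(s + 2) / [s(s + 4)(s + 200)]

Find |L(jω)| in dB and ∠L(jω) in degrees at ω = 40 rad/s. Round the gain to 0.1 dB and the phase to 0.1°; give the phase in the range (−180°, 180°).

At s = jω = j40:
zero (s+2): 2 + j40 → |·| = √(2²+40²) = √1604 ≈ 40.05, ∠ = arctan(40/2) ≈ 87.14°
pole (s+4): 4 + j40 → |·| = √(4²+40²) = √1616 ≈ 40.2, ∠ = arctan(40/4) ≈ 84.29°
pole (s+200): 200 + j40 → |·| = √(200²+40²) = √41600 ≈ 203.96, ∠ = arctan(40/200) ≈ 11.31°
pole at origin: |s| = 40, ∠ = 90.00° (in denominator)
|L| = 5 · 40.05 / 3.2797e+05 ≈ 0.00061057
Gain = 20 log₁₀(0.00061057) ≈ -64.29 dB
∠L = 87.14° − 185.60° = -98.46°

-64.3 dB, -98.5°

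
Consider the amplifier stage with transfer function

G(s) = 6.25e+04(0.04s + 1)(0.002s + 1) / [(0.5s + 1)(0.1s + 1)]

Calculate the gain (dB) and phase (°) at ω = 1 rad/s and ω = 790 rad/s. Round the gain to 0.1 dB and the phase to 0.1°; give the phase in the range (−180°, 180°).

At ω = 1 rad/s:
zero (1 + j1·0.04) = 1 + j0.04 → |·| ≈ 1.0008, ∠ ≈ 2.29°
zero (1 + j1·0.002) = 1 + j0.002 → |·| ≈ 1, ∠ ≈ 0.11°
pole (1 + j1·0.5) = 1 + j0.5 → |·| ≈ 1.118, ∠ ≈ 26.57°
pole (1 + j1·0.1) = 1 + j0.1 → |·| ≈ 1.005, ∠ ≈ 5.71°
|G| = 6.25e+04 · 1.0008 · 1 / (1.118 · 1.005) ≈ 55670
Gain = 20 log₁₀(55670) ≈ 94.91 dB
∠G = (2.29° + 0.11°) − (26.57° + 5.71°) = -29.88°

At ω = 790 rad/s:
zero (1 + j790·0.04) = 1 + j31.6 → |·| ≈ 31.616, ∠ ≈ 88.19°
zero (1 + j790·0.002) = 1 + j1.58 → |·| ≈ 1.8699, ∠ ≈ 57.67°
pole (1 + j790·0.5) = 1 + j395 → |·| ≈ 395, ∠ ≈ 89.85°
pole (1 + j790·0.1) = 1 + j79 → |·| ≈ 79.006, ∠ ≈ 89.27°
|G| = 6.25e+04 · 31.616 · 1.8699 / (395 · 79.006) ≈ 118.4
Gain = 20 log₁₀(118.4) ≈ 41.47 dB
∠G = (88.19° + 57.67°) − (89.85° + 89.27°) = -33.26°

ω = 1: 94.9 dB, -29.9°; ω = 790: 41.5 dB, -33.3°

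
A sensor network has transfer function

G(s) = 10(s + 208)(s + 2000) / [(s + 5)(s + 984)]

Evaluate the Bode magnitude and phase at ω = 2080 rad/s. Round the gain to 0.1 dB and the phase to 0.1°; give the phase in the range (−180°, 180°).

At s = jω = j2080:
zero (s+208): 208 + j2080 → |·| = √(208²+2080²) = √4369664 ≈ 2090.4, ∠ = arctan(2080/208) ≈ 84.29°
zero (s+2000): 2000 + j2080 → |·| = √(2000²+2080²) = √8326400 ≈ 2885.6, ∠ = arctan(2080/2000) ≈ 46.12°
pole (s+5): 5 + j2080 → |·| = √(5²+2080²) = √4326425 ≈ 2080, ∠ = arctan(2080/5) ≈ 89.86°
pole (s+984): 984 + j2080 → |·| = √(984²+2080²) = √5294656 ≈ 2301, ∠ = arctan(2080/984) ≈ 64.68°
|G| = 10 · 6.0321e+06 / 4.7861e+06 ≈ 12.603
Gain = 20 log₁₀(12.603) ≈ 22.01 dB
∠G = 130.41° − 154.54° = -24.13°

22.0 dB, -24.1°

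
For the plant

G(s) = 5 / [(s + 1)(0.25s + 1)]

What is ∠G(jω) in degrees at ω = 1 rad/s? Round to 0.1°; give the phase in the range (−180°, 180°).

At ω = 1 rad/s:
pole (1 + j1·1) = 1 + j1 → |·| ≈ 1.4142, ∠ ≈ 45.00°
pole (1 + j1·0.25) = 1 + j0.25 → |·| ≈ 1.0308, ∠ ≈ 14.04°
∠G = (0°) − (45.00° + 14.04°) = -59.04°

-59.0°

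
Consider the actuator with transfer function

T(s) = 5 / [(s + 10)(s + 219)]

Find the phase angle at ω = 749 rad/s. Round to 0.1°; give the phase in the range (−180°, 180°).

-162.9°

At s = jω = j749:
pole (s+10): 10 + j749 → |·| = √(10²+749²) = √561101 ≈ 749.07, ∠ = arctan(749/10) ≈ 89.24°
pole (s+219): 219 + j749 → |·| = √(219²+749²) = √608962 ≈ 780.36, ∠ = arctan(749/219) ≈ 73.70°
∠T = 0.00° − 162.94° = -162.94°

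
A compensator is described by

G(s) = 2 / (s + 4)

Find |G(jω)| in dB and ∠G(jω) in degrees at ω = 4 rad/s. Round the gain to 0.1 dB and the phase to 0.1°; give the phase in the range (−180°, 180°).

-9.0 dB, -45.0°

At s = jω = j4:
pole (s+4): 4 + j4 → |·| = √(4²+4²) = √32 ≈ 5.6569, ∠ = arctan(4/4) ≈ 45.00°
|G| = 2 / 5.6569 ≈ 0.35355
Gain = 20 log₁₀(0.35355) ≈ -9.03 dB
∠G = 0.00° − 45.00° = -45.00°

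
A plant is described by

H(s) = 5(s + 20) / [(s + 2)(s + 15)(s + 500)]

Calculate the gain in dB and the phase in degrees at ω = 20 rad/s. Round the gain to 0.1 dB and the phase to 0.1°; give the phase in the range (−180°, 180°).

At s = jω = j20:
zero (s+20): 20 + j20 → |·| = √(20²+20²) = √800 ≈ 28.284, ∠ = arctan(20/20) ≈ 45.00°
pole (s+2): 2 + j20 → |·| = √(2²+20²) = √404 ≈ 20.1, ∠ = arctan(20/2) ≈ 84.29°
pole (s+15): 15 + j20 → |·| = √(15²+20²) = √625 ≈ 25, ∠ = arctan(20/15) ≈ 53.13°
pole (s+500): 500 + j20 → |·| = √(500²+20²) = √250400 ≈ 500.4, ∠ = arctan(20/500) ≈ 2.29°
|H| = 5 · 28.284 / 2.5145e+05 ≈ 0.00056242
Gain = 20 log₁₀(0.00056242) ≈ -65.00 dB
∠H = 45.00° − 139.71° = -94.71°

-65.0 dB, -94.7°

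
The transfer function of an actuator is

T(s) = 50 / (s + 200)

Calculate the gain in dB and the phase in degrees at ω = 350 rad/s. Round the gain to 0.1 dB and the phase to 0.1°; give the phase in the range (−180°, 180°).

At s = jω = j350:
pole (s+200): 200 + j350 → |·| = √(200²+350²) = √162500 ≈ 403.11, ∠ = arctan(350/200) ≈ 60.26°
|T| = 50 / 403.11 ≈ 0.12404
Gain = 20 log₁₀(0.12404) ≈ -18.13 dB
∠T = 0.00° − 60.26° = -60.26°

-18.1 dB, -60.3°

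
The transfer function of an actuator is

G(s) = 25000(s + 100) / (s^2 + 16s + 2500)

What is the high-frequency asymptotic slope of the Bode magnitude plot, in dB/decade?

-20 dB/decade

Each pole contributes −20 dB/decade at high frequency; each zero contributes +20 dB/decade.
Net: 1 zero(s) − 2 pole(s) → -20 dB/decade.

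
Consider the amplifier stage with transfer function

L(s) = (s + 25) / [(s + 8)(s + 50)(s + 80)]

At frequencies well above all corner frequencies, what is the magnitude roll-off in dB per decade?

-40 dB/decade

Each pole contributes −20 dB/decade at high frequency; each zero contributes +20 dB/decade.
Net: 1 zero(s) − 3 pole(s) → -40 dB/decade.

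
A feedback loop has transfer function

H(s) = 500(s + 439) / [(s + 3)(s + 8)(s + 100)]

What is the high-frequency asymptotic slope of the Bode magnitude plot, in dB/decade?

Each pole contributes −20 dB/decade at high frequency; each zero contributes +20 dB/decade.
Net: 1 zero(s) − 3 pole(s) → -40 dB/decade.

-40 dB/decade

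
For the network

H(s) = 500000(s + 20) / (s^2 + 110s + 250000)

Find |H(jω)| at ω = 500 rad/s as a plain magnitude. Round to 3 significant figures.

4.55e+03

At s = jω = j500:
zero (s+20): 20 + j500 → |·| = √(20²+500²) = √250400 ≈ 500.4, ∠ = arctan(500/20) ≈ 87.71°
quadratic: (j500)² + 110·j500 + 250000 = 0 + j55000 → |·| ≈ 55000, ∠ ≈ 90.00°
|H| = 500000 · 500.4 / 55000 ≈ 4549.1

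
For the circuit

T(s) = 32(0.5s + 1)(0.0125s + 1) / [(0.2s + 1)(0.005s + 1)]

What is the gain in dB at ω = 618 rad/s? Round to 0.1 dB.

45.7 dB

At ω = 618 rad/s:
zero (1 + j618·0.5) = 1 + j309 → |·| ≈ 309, ∠ ≈ 89.81°
zero (1 + j618·0.0125) = 1 + j7.725 → |·| ≈ 7.7895, ∠ ≈ 82.62°
pole (1 + j618·0.2) = 1 + j123.6 → |·| ≈ 123.6, ∠ ≈ 89.54°
pole (1 + j618·0.005) = 1 + j3.09 → |·| ≈ 3.2478, ∠ ≈ 72.07°
|T| = 32 · 309 · 7.7895 / (123.6 · 3.2478) ≈ 191.87
Gain = 20 log₁₀(191.87) ≈ 45.66 dB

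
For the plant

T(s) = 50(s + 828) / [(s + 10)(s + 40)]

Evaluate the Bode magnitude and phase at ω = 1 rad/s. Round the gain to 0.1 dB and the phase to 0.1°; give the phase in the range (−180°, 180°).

40.3 dB, -7.1°

At s = jω = j1:
zero (s+828): 828 + j1 → |·| = √(828²+1²) = √685585 ≈ 828, ∠ = arctan(1/828) ≈ 0.07°
pole (s+10): 10 + j1 → |·| = √(10²+1²) = √101 ≈ 10.05, ∠ = arctan(1/10) ≈ 5.71°
pole (s+40): 40 + j1 → |·| = √(40²+1²) = √1601 ≈ 40.012, ∠ = arctan(1/40) ≈ 1.43°
|T| = 50 · 828 / 402.12 ≈ 102.95
Gain = 20 log₁₀(102.95) ≈ 40.25 dB
∠T = 0.07° − 7.14° = -7.07°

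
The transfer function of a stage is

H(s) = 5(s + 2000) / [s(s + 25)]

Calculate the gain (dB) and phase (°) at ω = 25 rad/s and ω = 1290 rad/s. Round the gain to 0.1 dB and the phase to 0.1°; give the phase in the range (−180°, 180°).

ω = 25: 21.1 dB, -134.3°; ω = 1290: -42.9 dB, -146.1°

At s = jω = j25:
zero (s+2000): 2000 + j25 → |·| = √(2000²+25²) = √4000625 ≈ 2000.2, ∠ = arctan(25/2000) ≈ 0.72°
pole (s+25): 25 + j25 → |·| = √(25²+25²) = √1250 ≈ 35.355, ∠ = arctan(25/25) ≈ 45.00°
pole at origin: |s| = 25, ∠ = 90.00° (in denominator)
|H| = 5 · 2000.2 / 883.87 ≈ 11.315
Gain = 20 log₁₀(11.315) ≈ 21.07 dB
∠H = 0.72° − 135.00° = -134.28°

At s = jω = j1290:
zero (s+2000): 2000 + j1290 → |·| = √(2000²+1290²) = √5664100 ≈ 2379.9, ∠ = arctan(1290/2000) ≈ 32.82°
pole (s+25): 25 + j1290 → |·| = √(25²+1290²) = √1664725 ≈ 1290.2, ∠ = arctan(1290/25) ≈ 88.89°
pole at origin: |s| = 1290, ∠ = 90.00° (in denominator)
|H| = 5 · 2379.9 / 1.6644e+06 ≈ 0.0071494
Gain = 20 log₁₀(0.0071494) ≈ -42.91 dB
∠H = 32.82° − 178.89° = -146.07°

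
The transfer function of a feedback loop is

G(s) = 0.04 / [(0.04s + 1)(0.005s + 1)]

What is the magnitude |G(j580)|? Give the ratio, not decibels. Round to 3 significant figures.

0.000562

At ω = 580 rad/s:
pole (1 + j580·0.04) = 1 + j23.2 → |·| ≈ 23.222, ∠ ≈ 87.53°
pole (1 + j580·0.005) = 1 + j2.9 → |·| ≈ 3.0676, ∠ ≈ 70.97°
|G| = 0.04 · 1 / (23.222 · 3.0676) ≈ 0.00056152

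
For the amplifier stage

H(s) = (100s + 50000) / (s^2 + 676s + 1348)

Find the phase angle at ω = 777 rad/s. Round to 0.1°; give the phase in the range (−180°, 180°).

Substitute s = j777:
Numerator: 100(j777) + 50000 = 50000 + j77700
Denominator: (j777)^2 + 676(j777) + 1348 = -602381 + j525252
|N| = √(50000² + 77700²) ≈ 92397, ∠N ≈ 57.24°
|D| = √(602381² + 525252²) ≈ 7.9922e+05, ∠D ≈ 138.91°
∠H = 57.24° − 138.91° = -81.67°

-81.7°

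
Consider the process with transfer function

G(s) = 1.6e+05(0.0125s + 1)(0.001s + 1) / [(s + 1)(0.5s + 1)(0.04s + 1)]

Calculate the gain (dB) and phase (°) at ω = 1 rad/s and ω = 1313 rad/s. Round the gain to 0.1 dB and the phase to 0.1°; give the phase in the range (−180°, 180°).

At ω = 1 rad/s:
zero (1 + j1·0.0125) = 1 + j0.0125 → |·| ≈ 1.0001, ∠ ≈ 0.72°
zero (1 + j1·0.001) = 1 + j0.001 → |·| ≈ 1, ∠ ≈ 0.06°
pole (1 + j1·1) = 1 + j1 → |·| ≈ 1.4142, ∠ ≈ 45.00°
pole (1 + j1·0.5) = 1 + j0.5 → |·| ≈ 1.118, ∠ ≈ 26.57°
pole (1 + j1·0.04) = 1 + j0.04 → |·| ≈ 1.0008, ∠ ≈ 2.29°
|G| = 1.6e+05 · 1.0001 · 1 / (1.4142 · 1.118 · 1.0008) ≈ 1.0113e+05
Gain = 20 log₁₀(1.0113e+05) ≈ 100.10 dB
∠G = (0.72° + 0.06°) − (45.00° + 26.57° + 2.29°) = -73.08°

At ω = 1313 rad/s:
zero (1 + j1313·0.0125) = 1 + j16.4125 → |·| ≈ 16.443, ∠ ≈ 86.51°
zero (1 + j1313·0.001) = 1 + j1.313 → |·| ≈ 1.6504, ∠ ≈ 52.71°
pole (1 + j1313·1) = 1 + j1313 → |·| ≈ 1313, ∠ ≈ 89.96°
pole (1 + j1313·0.5) = 1 + j656.5 → |·| ≈ 656.5, ∠ ≈ 89.91°
pole (1 + j1313·0.04) = 1 + j52.52 → |·| ≈ 52.53, ∠ ≈ 88.91°
|G| = 1.6e+05 · 16.443 · 1.6504 / (1313 · 656.5 · 52.53) ≈ 0.095892
Gain = 20 log₁₀(0.095892) ≈ -20.36 dB
∠G = (86.51° + 52.71°) − (89.96° + 89.91° + 88.91°) = -129.56°

ω = 1: 100.1 dB, -73.1°; ω = 1313: -20.4 dB, -129.6°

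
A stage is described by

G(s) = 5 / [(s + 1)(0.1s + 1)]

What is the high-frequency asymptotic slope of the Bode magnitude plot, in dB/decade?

Each pole contributes −20 dB/decade at high frequency; each zero contributes +20 dB/decade.
Net: 0 zero(s) − 2 pole(s) → -40 dB/decade.

-40 dB/decade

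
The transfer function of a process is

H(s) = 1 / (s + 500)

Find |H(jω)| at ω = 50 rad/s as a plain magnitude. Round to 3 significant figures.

Substitute s = j50:
Numerator: 1 = 1 + j0
Denominator: (j50) + 500 = 500 + j50
|N| = √(1² + 0²) ≈ 1, ∠N ≈ 0.00°
|D| = √(500² + 50²) ≈ 502.49, ∠D ≈ 5.71°
|H| = 1 / 502.49 ≈ 0.0019901

0.00199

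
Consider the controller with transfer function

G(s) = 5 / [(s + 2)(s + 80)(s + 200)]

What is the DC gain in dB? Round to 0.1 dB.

-76.1 dB

G(0) = 5 / (2·80·200) = 0.00015625
20 log₁₀(0.00015625) ≈ -76.12 dB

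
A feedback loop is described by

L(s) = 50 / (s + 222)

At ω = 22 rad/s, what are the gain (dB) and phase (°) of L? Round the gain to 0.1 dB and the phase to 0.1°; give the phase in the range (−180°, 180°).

-13.0 dB, -5.7°

At s = jω = j22:
pole (s+222): 222 + j22 → |·| = √(222²+22²) = √49768 ≈ 223.09, ∠ = arctan(22/222) ≈ 5.66°
|L| = 50 / 223.09 ≈ 0.22412
Gain = 20 log₁₀(0.22412) ≈ -12.99 dB
∠L = 0.00° − 5.66° = -5.66°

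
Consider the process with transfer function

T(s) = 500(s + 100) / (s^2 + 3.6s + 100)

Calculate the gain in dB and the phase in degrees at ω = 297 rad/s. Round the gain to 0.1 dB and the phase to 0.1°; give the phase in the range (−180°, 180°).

5.0 dB, -107.9°

At s = jω = j297:
zero (s+100): 100 + j297 → |·| = √(100²+297²) = √98209 ≈ 313.38, ∠ = arctan(297/100) ≈ 71.39°
quadratic: (j297)² + 3.6·j297 + 100 = -88109 + j1069.2 → |·| ≈ 88115, ∠ ≈ 179.30°
|T| = 500 · 313.38 / 88115 ≈ 1.7782
Gain = 20 log₁₀(1.7782) ≈ 5.00 dB
∠T = 71.39° − 179.30° = -107.91°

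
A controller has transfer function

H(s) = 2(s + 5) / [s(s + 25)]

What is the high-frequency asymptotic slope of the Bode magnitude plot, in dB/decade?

Each pole contributes −20 dB/decade at high frequency; each zero contributes +20 dB/decade.
Net: 1 zero(s) − 2 pole(s) → -20 dB/decade.

-20 dB/decade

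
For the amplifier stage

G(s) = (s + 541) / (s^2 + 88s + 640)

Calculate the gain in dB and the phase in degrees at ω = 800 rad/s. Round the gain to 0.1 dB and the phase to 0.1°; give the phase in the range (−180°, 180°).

-56.5 dB, -117.8°

Substitute s = j800:
Numerator: (j800) + 541 = 541 + j800
Denominator: (j800)^2 + 88(j800) + 640 = -639360 + j70400
|N| = √(541² + 800²) ≈ 965.75, ∠N ≈ 55.93°
|D| = √(639360² + 70400²) ≈ 6.4322e+05, ∠D ≈ 173.72°
|G| = 965.75 / 6.4322e+05 ≈ 0.0015014
Gain = 20 log₁₀(0.0015014) ≈ -56.47 dB
∠G = 55.93° − 173.72° = -117.79°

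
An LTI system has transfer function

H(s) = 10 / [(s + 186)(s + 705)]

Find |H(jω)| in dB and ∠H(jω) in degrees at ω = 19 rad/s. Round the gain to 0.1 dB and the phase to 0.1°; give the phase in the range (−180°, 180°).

At s = jω = j19:
pole (s+186): 186 + j19 → |·| = √(186²+19²) = √34957 ≈ 186.97, ∠ = arctan(19/186) ≈ 5.83°
pole (s+705): 705 + j19 → |·| = √(705²+19²) = √497386 ≈ 705.26, ∠ = arctan(19/705) ≈ 1.54°
|H| = 10 / 1.3186e+05 ≈ 7.5838e-05
Gain = 20 log₁₀(7.5838e-05) ≈ -82.40 dB
∠H = 0.00° − 7.37° = -7.37°

-82.4 dB, -7.4°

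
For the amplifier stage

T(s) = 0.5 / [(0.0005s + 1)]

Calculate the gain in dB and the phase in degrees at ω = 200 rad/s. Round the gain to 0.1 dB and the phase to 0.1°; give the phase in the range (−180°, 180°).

-6.1 dB, -5.7°

At ω = 200 rad/s:
pole (1 + j200·0.0005) = 1 + j0.1 → |·| ≈ 1.005, ∠ ≈ 5.71°
|T| = 0.5 · 1 / (1.005) ≈ 0.49751
Gain = 20 log₁₀(0.49751) ≈ -6.06 dB
∠T = (0°) − (5.71°) = -5.71°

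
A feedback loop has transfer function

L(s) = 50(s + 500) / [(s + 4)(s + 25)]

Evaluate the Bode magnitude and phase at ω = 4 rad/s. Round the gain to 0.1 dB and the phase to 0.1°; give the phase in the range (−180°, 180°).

44.8 dB, -53.6°

At s = jω = j4:
zero (s+500): 500 + j4 → |·| = √(500²+4²) = √250016 ≈ 500.02, ∠ = arctan(4/500) ≈ 0.46°
pole (s+4): 4 + j4 → |·| = √(4²+4²) = √32 ≈ 5.6569, ∠ = arctan(4/4) ≈ 45.00°
pole (s+25): 25 + j4 → |·| = √(25²+4²) = √641 ≈ 25.318, ∠ = arctan(4/25) ≈ 9.09°
|L| = 50 · 500.02 / 143.22 ≈ 174.56
Gain = 20 log₁₀(174.56) ≈ 44.84 dB
∠L = 0.46° − 54.09° = -53.63°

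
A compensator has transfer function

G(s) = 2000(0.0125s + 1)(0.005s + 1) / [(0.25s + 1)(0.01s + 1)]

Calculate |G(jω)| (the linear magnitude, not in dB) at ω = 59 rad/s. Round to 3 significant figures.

At ω = 59 rad/s:
zero (1 + j59·0.0125) = 1 + j0.7375 → |·| ≈ 1.2425, ∠ ≈ 36.41°
zero (1 + j59·0.005) = 1 + j0.295 → |·| ≈ 1.0426, ∠ ≈ 16.44°
pole (1 + j59·0.25) = 1 + j14.75 → |·| ≈ 14.784, ∠ ≈ 86.12°
pole (1 + j59·0.01) = 1 + j0.59 → |·| ≈ 1.1611, ∠ ≈ 30.54°
|G| = 2000 · 1.2425 · 1.0426 / (14.784 · 1.1611) ≈ 150.93

151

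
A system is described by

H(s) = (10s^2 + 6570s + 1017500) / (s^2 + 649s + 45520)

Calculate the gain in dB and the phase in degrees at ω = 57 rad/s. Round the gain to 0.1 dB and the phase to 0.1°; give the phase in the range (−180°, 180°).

25.5 dB, -20.4°

Substitute s = j57:
Numerator: 10(j57)^2 + 6570(j57) + 1017500 = 985010 + j374490
Denominator: (j57)^2 + 649(j57) + 45520 = 42271 + j36993
|N| = √(985010² + 374490²) ≈ 1.0538e+06, ∠N ≈ 20.82°
|D| = √(42271² + 36993²) ≈ 56172, ∠D ≈ 41.19°
|H| = 1.0538e+06 / 56172 ≈ 18.76
Gain = 20 log₁₀(18.76) ≈ 25.46 dB
∠H = 20.82° − 41.19° = -20.37°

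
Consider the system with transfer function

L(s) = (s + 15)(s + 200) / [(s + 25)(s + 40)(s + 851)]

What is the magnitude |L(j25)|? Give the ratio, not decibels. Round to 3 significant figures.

0.00414

At s = jω = j25:
zero (s+15): 15 + j25 → |·| = √(15²+25²) = √850 ≈ 29.155, ∠ = arctan(25/15) ≈ 59.04°
zero (s+200): 200 + j25 → |·| = √(200²+25²) = √40625 ≈ 201.56, ∠ = arctan(25/200) ≈ 7.13°
pole (s+25): 25 + j25 → |·| = √(25²+25²) = √1250 ≈ 35.355, ∠ = arctan(25/25) ≈ 45.00°
pole (s+40): 40 + j25 → |·| = √(40²+25²) = √2225 ≈ 47.17, ∠ = arctan(25/40) ≈ 32.01°
pole (s+851): 851 + j25 → |·| = √(851²+25²) = √724826 ≈ 851.37, ∠ = arctan(25/851) ≈ 1.68°
|L| = 1 · 5876.5 / 1.4198e+06 ≈ 0.004139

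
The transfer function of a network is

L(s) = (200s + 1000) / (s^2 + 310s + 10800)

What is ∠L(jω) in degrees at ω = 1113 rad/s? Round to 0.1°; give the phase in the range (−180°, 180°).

Substitute s = j1113:
Numerator: 200(j1113) + 1000 = 1000 + j222600
Denominator: (j1113)^2 + 310(j1113) + 10800 = -1227969 + j345030
|N| = √(1000² + 222600²) ≈ 2.226e+05, ∠N ≈ 89.74°
|D| = √(1227969² + 345030²) ≈ 1.2755e+06, ∠D ≈ 164.31°
∠L = 89.74° − 164.31° = -74.57°

-74.6°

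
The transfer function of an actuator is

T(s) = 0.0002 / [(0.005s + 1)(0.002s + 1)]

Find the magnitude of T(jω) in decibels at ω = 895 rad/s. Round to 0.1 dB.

-93.4 dB

At ω = 895 rad/s:
pole (1 + j895·0.005) = 1 + j4.475 → |·| ≈ 4.5854, ∠ ≈ 77.40°
pole (1 + j895·0.002) = 1 + j1.79 → |·| ≈ 2.0504, ∠ ≈ 60.81°
|T| = 0.0002 · 1 / (4.5854 · 2.0504) ≈ 2.1272e-05
Gain = 20 log₁₀(2.1272e-05) ≈ -93.44 dB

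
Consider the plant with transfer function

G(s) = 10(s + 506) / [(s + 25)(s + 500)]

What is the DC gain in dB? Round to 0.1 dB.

-7.9 dB

G(0) = 10·506 / (25·500) = 0.4048
20 log₁₀(0.4048) ≈ -7.86 dB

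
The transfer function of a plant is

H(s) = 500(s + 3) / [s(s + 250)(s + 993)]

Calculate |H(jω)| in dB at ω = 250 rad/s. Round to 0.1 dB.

At s = jω = j250:
zero (s+3): 3 + j250 → |·| = √(3²+250²) = √62509 ≈ 250.02, ∠ = arctan(250/3) ≈ 89.31°
pole (s+250): 250 + j250 → |·| = √(250²+250²) = √125000 ≈ 353.55, ∠ = arctan(250/250) ≈ 45.00°
pole (s+993): 993 + j250 → |·| = √(993²+250²) = √1048549 ≈ 1024, ∠ = arctan(250/993) ≈ 14.13°
pole at origin: |s| = 250, ∠ = 90.00° (in denominator)
|H| = 500 · 250.02 / 9.0509e+07 ≈ 0.0013812
Gain = 20 log₁₀(0.0013812) ≈ -57.19 dB

-57.2 dB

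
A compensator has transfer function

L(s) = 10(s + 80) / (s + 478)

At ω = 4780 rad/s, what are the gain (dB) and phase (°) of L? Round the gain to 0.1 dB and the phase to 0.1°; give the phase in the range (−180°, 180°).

20.0 dB, 4.8°

At s = jω = j4780:
zero (s+80): 80 + j4780 → |·| = √(80²+4780²) = √22854800 ≈ 4780.7, ∠ = arctan(4780/80) ≈ 89.04°
pole (s+478): 478 + j4780 → |·| = √(478²+4780²) = √23076884 ≈ 4803.8, ∠ = arctan(4780/478) ≈ 84.29°
|L| = 10 · 4780.7 / 4803.8 ≈ 9.9519
Gain = 20 log₁₀(9.9519) ≈ 19.96 dB
∠L = 89.04° − 84.29° = 4.75°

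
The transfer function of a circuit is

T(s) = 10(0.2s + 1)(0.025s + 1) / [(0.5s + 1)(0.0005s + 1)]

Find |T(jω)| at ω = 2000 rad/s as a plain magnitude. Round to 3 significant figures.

At ω = 2000 rad/s:
zero (1 + j2000·0.2) = 1 + j400 → |·| ≈ 400, ∠ ≈ 89.86°
zero (1 + j2000·0.025) = 1 + j50 → |·| ≈ 50.01, ∠ ≈ 88.85°
pole (1 + j2000·0.5) = 1 + j1000 → |·| ≈ 1000, ∠ ≈ 89.94°
pole (1 + j2000·0.0005) = 1 + j1 → |·| ≈ 1.4142, ∠ ≈ 45.00°
|T| = 10 · 400 · 50.01 / (1000 · 1.4142) ≈ 141.45

141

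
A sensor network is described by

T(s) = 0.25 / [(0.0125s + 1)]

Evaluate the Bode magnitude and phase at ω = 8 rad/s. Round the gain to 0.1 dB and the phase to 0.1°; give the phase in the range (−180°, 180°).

At ω = 8 rad/s:
pole (1 + j8·0.0125) = 1 + j0.1 → |·| ≈ 1.005, ∠ ≈ 5.71°
|T| = 0.25 · 1 / (1.005) ≈ 0.24876
Gain = 20 log₁₀(0.24876) ≈ -12.08 dB
∠T = (0°) − (5.71°) = -5.71°

-12.1 dB, -5.7°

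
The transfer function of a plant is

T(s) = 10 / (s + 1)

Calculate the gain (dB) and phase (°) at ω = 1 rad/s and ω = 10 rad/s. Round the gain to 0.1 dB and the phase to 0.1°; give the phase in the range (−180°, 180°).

ω = 1: 17.0 dB, -45.0°; ω = 10: -0.0 dB, -84.3°

At s = jω = j1:
pole (s+1): 1 + j1 → |·| = √(1²+1²) = √2 ≈ 1.4142, ∠ = arctan(1/1) ≈ 45.00°
|T| = 10 / 1.4142 ≈ 7.0711
Gain = 20 log₁₀(7.0711) ≈ 16.99 dB
∠T = 0.00° − 45.00° = -45.00°

At s = jω = j10:
pole (s+1): 1 + j10 → |·| = √(1²+10²) = √101 ≈ 10.05, ∠ = arctan(10/1) ≈ 84.29°
|T| = 10 / 10.05 ≈ 0.99502
Gain = 20 log₁₀(0.99502) ≈ -0.04 dB
∠T = 0.00° − 84.29° = -84.29°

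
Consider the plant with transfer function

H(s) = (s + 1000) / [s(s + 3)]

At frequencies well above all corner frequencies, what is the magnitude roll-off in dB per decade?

Each pole contributes −20 dB/decade at high frequency; each zero contributes +20 dB/decade.
Net: 1 zero(s) − 2 pole(s) → -20 dB/decade.

-20 dB/decade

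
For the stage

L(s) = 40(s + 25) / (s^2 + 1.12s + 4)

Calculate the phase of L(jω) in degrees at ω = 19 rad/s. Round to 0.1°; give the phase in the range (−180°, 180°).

-139.4°

At s = jω = j19:
zero (s+25): 25 + j19 → |·| = √(25²+19²) = √986 ≈ 31.401, ∠ = arctan(19/25) ≈ 37.23°
quadratic: (j19)² + 1.12·j19 + 4 = -357 + j21.28 → |·| ≈ 357.63, ∠ ≈ 176.59°
∠L = 37.23° − 176.59° = -139.36°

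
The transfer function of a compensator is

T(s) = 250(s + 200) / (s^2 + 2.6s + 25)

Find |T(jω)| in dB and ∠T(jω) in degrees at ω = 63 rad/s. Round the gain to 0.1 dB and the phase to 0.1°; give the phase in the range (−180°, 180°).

At s = jω = j63:
zero (s+200): 200 + j63 → |·| = √(200²+63²) = √43969 ≈ 209.69, ∠ = arctan(63/200) ≈ 17.48°
quadratic: (j63)² + 2.6·j63 + 25 = -3944 + j163.8 → |·| ≈ 3947.4, ∠ ≈ 177.62°
|T| = 250 · 209.69 / 3947.4 ≈ 13.28
Gain = 20 log₁₀(13.28) ≈ 22.46 dB
∠T = 17.48° − 177.62° = -160.14°

22.5 dB, -160.1°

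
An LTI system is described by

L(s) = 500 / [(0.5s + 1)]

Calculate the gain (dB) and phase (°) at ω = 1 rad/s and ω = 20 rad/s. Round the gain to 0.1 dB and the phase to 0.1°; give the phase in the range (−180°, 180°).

At ω = 1 rad/s:
pole (1 + j1·0.5) = 1 + j0.5 → |·| ≈ 1.118, ∠ ≈ 26.57°
|L| = 500 · 1 / (1.118) ≈ 447.23
Gain = 20 log₁₀(447.23) ≈ 53.01 dB
∠L = (0°) − (26.57°) = -26.57°

At ω = 20 rad/s:
pole (1 + j20·0.5) = 1 + j10 → |·| ≈ 10.05, ∠ ≈ 84.29°
|L| = 500 · 1 / (10.05) ≈ 49.751
Gain = 20 log₁₀(49.751) ≈ 33.94 dB
∠L = (0°) − (84.29°) = -84.29°

ω = 1: 53.0 dB, -26.6°; ω = 20: 33.9 dB, -84.3°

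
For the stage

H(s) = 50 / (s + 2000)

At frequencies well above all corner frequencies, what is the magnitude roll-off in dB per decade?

Each pole contributes −20 dB/decade at high frequency; each zero contributes +20 dB/decade.
Net: 0 zero(s) − 1 pole(s) → -20 dB/decade.

-20 dB/decade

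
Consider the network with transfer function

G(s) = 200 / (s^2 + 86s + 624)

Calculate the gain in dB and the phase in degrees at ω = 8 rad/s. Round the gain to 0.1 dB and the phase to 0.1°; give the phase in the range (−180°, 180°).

Substitute s = j8:
Numerator: 200 = 200 + j0
Denominator: (j8)^2 + 86(j8) + 624 = 560 + j688
|N| = √(200² + 0²) ≈ 200, ∠N ≈ 0.00°
|D| = √(560² + 688²) ≈ 887.1, ∠D ≈ 50.86°
|G| = 200 / 887.1 ≈ 0.22545
Gain = 20 log₁₀(0.22545) ≈ -12.94 dB
∠G = 0.00° − 50.86° = -50.86°

-12.9 dB, -50.9°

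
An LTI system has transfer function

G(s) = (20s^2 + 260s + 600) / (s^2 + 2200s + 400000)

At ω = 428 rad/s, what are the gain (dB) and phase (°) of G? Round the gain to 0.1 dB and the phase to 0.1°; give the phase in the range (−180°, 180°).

Substitute s = j428:
Numerator: 20(j428)^2 + 260(j428) + 600 = -3663080 + j111280
Denominator: (j428)^2 + 2200(j428) + 400000 = 216816 + j941600
|N| = √(3663080² + 111280²) ≈ 3.6648e+06, ∠N ≈ 178.26°
|D| = √(216816² + 941600²) ≈ 9.6624e+05, ∠D ≈ 77.03°
|G| = 3.6648e+06 / 9.6624e+05 ≈ 3.7928
Gain = 20 log₁₀(3.7928) ≈ 11.58 dB
∠G = 178.26° − 77.03° = 101.23°

11.6 dB, 101.2°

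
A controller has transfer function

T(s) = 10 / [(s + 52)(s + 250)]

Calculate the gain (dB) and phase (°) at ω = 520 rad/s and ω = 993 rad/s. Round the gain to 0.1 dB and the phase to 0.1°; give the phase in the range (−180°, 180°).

At s = jω = j520:
pole (s+52): 52 + j520 → |·| = √(52²+520²) = √273104 ≈ 522.59, ∠ = arctan(520/52) ≈ 84.29°
pole (s+250): 250 + j520 → |·| = √(250²+520²) = √332900 ≈ 576.97, ∠ = arctan(520/250) ≈ 64.32°
|T| = 10 / 3.0152e+05 ≈ 3.3165e-05
Gain = 20 log₁₀(3.3165e-05) ≈ -89.59 dB
∠T = 0.00° − 148.61° = -148.61°

At s = jω = j993:
pole (s+52): 52 + j993 → |·| = √(52²+993²) = √988753 ≈ 994.36, ∠ = arctan(993/52) ≈ 87.00°
pole (s+250): 250 + j993 → |·| = √(250²+993²) = √1048549 ≈ 1024, ∠ = arctan(993/250) ≈ 75.87°
|T| = 10 / 1.0182e+06 ≈ 9.8213e-06
Gain = 20 log₁₀(9.8213e-06) ≈ -100.16 dB
∠T = 0.00° − 162.87° = -162.87°

ω = 520: -89.6 dB, -148.6°; ω = 993: -100.2 dB, -162.9°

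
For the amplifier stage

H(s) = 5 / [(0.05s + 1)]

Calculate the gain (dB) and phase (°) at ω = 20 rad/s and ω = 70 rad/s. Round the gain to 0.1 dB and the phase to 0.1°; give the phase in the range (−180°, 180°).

At ω = 20 rad/s:
pole (1 + j20·0.05) = 1 + j1 → |·| ≈ 1.4142, ∠ ≈ 45.00°
|H| = 5 · 1 / (1.4142) ≈ 3.5356
Gain = 20 log₁₀(3.5356) ≈ 10.97 dB
∠H = (0°) − (45.00°) = -45.00°

At ω = 70 rad/s:
pole (1 + j70·0.05) = 1 + j3.5 → |·| ≈ 3.6401, ∠ ≈ 74.05°
|H| = 5 · 1 / (3.6401) ≈ 1.3736
Gain = 20 log₁₀(1.3736) ≈ 2.76 dB
∠H = (0°) − (74.05°) = -74.05°

ω = 20: 11.0 dB, -45.0°; ω = 70: 2.8 dB, -74.1°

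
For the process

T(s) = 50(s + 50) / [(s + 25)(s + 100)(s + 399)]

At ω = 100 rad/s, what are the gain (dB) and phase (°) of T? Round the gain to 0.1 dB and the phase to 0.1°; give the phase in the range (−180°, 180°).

At s = jω = j100:
zero (s+50): 50 + j100 → |·| = √(50²+100²) = √12500 ≈ 111.8, ∠ = arctan(100/50) ≈ 63.43°
pole (s+25): 25 + j100 → |·| = √(25²+100²) = √10625 ≈ 103.08, ∠ = arctan(100/25) ≈ 75.96°
pole (s+100): 100 + j100 → |·| = √(100²+100²) = √20000 ≈ 141.42, ∠ = arctan(100/100) ≈ 45.00°
pole (s+399): 399 + j100 → |·| = √(399²+100²) = √169201 ≈ 411.34, ∠ = arctan(100/399) ≈ 14.07°
|T| = 50 · 111.8 / 5.9963e+06 ≈ 0.00093224
Gain = 20 log₁₀(0.00093224) ≈ -60.61 dB
∠T = 63.43° − 135.03° = -71.60°

-60.6 dB, -71.6°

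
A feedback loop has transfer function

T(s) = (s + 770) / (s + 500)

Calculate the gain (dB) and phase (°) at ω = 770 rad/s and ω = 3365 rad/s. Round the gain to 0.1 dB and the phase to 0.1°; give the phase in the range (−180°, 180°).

At s = jω = j770:
zero (s+770): 770 + j770 → |·| = √(770²+770²) = √1185800 ≈ 1088.9, ∠ = arctan(770/770) ≈ 45.00°
pole (s+500): 500 + j770 → |·| = √(500²+770²) = √842900 ≈ 918.1, ∠ = arctan(770/500) ≈ 57.00°
|T| = 1 · 1088.9 / 918.1 ≈ 1.186
Gain = 20 log₁₀(1.186) ≈ 1.48 dB
∠T = 45.00° − 57.00° = -12.00°

At s = jω = j3365:
zero (s+770): 770 + j3365 → |·| = √(770²+3365²) = √11916125 ≈ 3452, ∠ = arctan(3365/770) ≈ 77.11°
pole (s+500): 500 + j3365 → |·| = √(500²+3365²) = √11573225 ≈ 3401.9, ∠ = arctan(3365/500) ≈ 81.55°
|T| = 1 · 3452 / 3401.9 ≈ 1.0147
Gain = 20 log₁₀(1.0147) ≈ 0.13 dB
∠T = 77.11° − 81.55° = -4.44°

ω = 770: 1.5 dB, -12.0°; ω = 3365: 0.1 dB, -4.4°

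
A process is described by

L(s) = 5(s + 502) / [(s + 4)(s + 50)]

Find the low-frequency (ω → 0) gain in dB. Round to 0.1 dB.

22.0 dB

L(0) = 5·502 / (4·50) = 12.55
20 log₁₀(12.55) ≈ 21.97 dB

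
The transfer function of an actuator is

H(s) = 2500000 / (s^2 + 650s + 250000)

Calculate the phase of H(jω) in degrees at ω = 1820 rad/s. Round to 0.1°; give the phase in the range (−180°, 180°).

-158.9°

At s = jω = j1820:
quadratic: (j1820)² + 650·j1820 + 250000 = -3062400 + j1183000 → |·| ≈ 3.283e+06, ∠ ≈ 158.88°
∠H = 0.00° − 158.88° = -158.88°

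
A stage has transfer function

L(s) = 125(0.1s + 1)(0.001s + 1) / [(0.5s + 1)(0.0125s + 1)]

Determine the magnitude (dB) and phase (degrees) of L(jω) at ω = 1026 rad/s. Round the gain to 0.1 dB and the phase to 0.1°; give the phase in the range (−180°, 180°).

8.9 dB, -40.3°

At ω = 1026 rad/s:
zero (1 + j1026·0.1) = 1 + j102.6 → |·| ≈ 102.6, ∠ ≈ 89.44°
zero (1 + j1026·0.001) = 1 + j1.026 → |·| ≈ 1.4327, ∠ ≈ 45.74°
pole (1 + j1026·0.5) = 1 + j513 → |·| ≈ 513, ∠ ≈ 89.89°
pole (1 + j1026·0.0125) = 1 + j12.825 → |·| ≈ 12.864, ∠ ≈ 85.54°
|L| = 125 · 102.6 · 1.4327 / (513 · 12.864) ≈ 2.7843
Gain = 20 log₁₀(2.7843) ≈ 8.89 dB
∠L = (89.44° + 45.74°) − (89.89° + 85.54°) = -40.25°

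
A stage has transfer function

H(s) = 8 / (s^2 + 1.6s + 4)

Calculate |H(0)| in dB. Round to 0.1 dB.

H(0) = 8 / 4 = 2
20 log₁₀(2) ≈ 6.02 dB

6.0 dB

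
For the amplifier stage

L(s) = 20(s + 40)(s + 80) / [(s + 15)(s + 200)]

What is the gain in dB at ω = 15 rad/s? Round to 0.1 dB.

At s = jω = j15:
zero (s+40): 40 + j15 → |·| = √(40²+15²) = √1825 ≈ 42.72, ∠ = arctan(15/40) ≈ 20.56°
zero (s+80): 80 + j15 → |·| = √(80²+15²) = √6625 ≈ 81.394, ∠ = arctan(15/80) ≈ 10.62°
pole (s+15): 15 + j15 → |·| = √(15²+15²) = √450 ≈ 21.213, ∠ = arctan(15/15) ≈ 45.00°
pole (s+200): 200 + j15 → |·| = √(200²+15²) = √40225 ≈ 200.56, ∠ = arctan(15/200) ≈ 4.29°
|L| = 20 · 3477.2 / 4254.5 ≈ 16.346
Gain = 20 log₁₀(16.346) ≈ 24.27 dB

24.3 dB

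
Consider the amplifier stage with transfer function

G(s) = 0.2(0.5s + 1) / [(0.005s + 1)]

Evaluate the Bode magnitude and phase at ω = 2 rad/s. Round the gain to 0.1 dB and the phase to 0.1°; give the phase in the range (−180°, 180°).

-11.0 dB, 44.4°

At ω = 2 rad/s:
zero (1 + j2·0.5) = 1 + j1 → |·| ≈ 1.4142, ∠ ≈ 45.00°
pole (1 + j2·0.005) = 1 + j0.01 → |·| ≈ 1, ∠ ≈ 0.57°
|G| = 0.2 · 1.4142 / (1) ≈ 0.28284
Gain = 20 log₁₀(0.28284) ≈ -10.97 dB
∠G = (45.00°) − (0.57°) = 44.43°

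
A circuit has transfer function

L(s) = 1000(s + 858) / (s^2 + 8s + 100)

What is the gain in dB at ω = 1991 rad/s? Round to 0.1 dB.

-5.2 dB

At s = jω = j1991:
zero (s+858): 858 + j1991 → |·| = √(858²+1991²) = √4700245 ≈ 2168, ∠ = arctan(1991/858) ≈ 66.69°
quadratic: (j1991)² + 8·j1991 + 100 = -3963981 + j15928 → |·| ≈ 3.964e+06, ∠ ≈ 179.77°
|L| = 1000 · 2168 / 3.964e+06 ≈ 0.54692
Gain = 20 log₁₀(0.54692) ≈ -5.24 dB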